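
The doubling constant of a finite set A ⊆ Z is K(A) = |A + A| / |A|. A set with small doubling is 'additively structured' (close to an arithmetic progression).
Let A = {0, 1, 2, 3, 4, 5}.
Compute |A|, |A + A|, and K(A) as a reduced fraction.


|A| = 6.
Compute A + A by enumerating all 36 pairs.
A + A = {0, 1, 2, 3, 4, 5, 6, 7, 8, 9, 10}, so |A + A| = 11.
K = |A + A| / |A| = 11/6 (already in lowest terms) ≈ 1.8333.
Reference: AP of size 6 gives K = 11/6 ≈ 1.8333; a fully generic set of size 6 gives K ≈ 3.5000.

|A| = 6, |A + A| = 11, K = 11/6.


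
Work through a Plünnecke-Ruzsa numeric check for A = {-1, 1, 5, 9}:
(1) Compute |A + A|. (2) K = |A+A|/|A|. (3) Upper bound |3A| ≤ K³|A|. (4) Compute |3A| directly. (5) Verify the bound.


|A| = 4.
Step 1: Compute A + A by enumerating all 16 pairs.
A + A = {-2, 0, 2, 4, 6, 8, 10, 14, 18}, so |A + A| = 9.
Step 2: Doubling constant K = |A + A|/|A| = 9/4 = 9/4 ≈ 2.2500.
Step 3: Plünnecke-Ruzsa gives |3A| ≤ K³·|A| = (2.2500)³ · 4 ≈ 45.5625.
Step 4: Compute 3A = A + A + A directly by enumerating all triples (a,b,c) ∈ A³; |3A| = 14.
Step 5: Check 14 ≤ 45.5625? Yes ✓.

K = 9/4, Plünnecke-Ruzsa bound K³|A| ≈ 45.5625, |3A| = 14, inequality holds.


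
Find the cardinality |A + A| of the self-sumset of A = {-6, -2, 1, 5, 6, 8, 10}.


A + A = {a + a' : a, a' ∈ A}; |A| = 7.
General bounds: 2|A| - 1 ≤ |A + A| ≤ |A|(|A|+1)/2, i.e. 13 ≤ |A + A| ≤ 28.
Lower bound 2|A|-1 is attained iff A is an arithmetic progression.
Enumerate sums a + a' for a ≤ a' (symmetric, so this suffices):
a = -6: -6+-6=-12, -6+-2=-8, -6+1=-5, -6+5=-1, -6+6=0, -6+8=2, -6+10=4
a = -2: -2+-2=-4, -2+1=-1, -2+5=3, -2+6=4, -2+8=6, -2+10=8
a = 1: 1+1=2, 1+5=6, 1+6=7, 1+8=9, 1+10=11
a = 5: 5+5=10, 5+6=11, 5+8=13, 5+10=15
a = 6: 6+6=12, 6+8=14, 6+10=16
a = 8: 8+8=16, 8+10=18
a = 10: 10+10=20
Distinct sums: {-12, -8, -5, -4, -1, 0, 2, 3, 4, 6, 7, 8, 9, 10, 11, 12, 13, 14, 15, 16, 18, 20}
|A + A| = 22

|A + A| = 22


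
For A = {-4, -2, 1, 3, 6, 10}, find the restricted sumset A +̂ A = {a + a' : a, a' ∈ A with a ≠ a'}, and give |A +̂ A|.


Restricted sumset: A +̂ A = {a + a' : a ∈ A, a' ∈ A, a ≠ a'}.
Equivalently, take A + A and drop any sum 2a that is achievable ONLY as a + a for a ∈ A (i.e. sums representable only with equal summands).
Enumerate pairs (a, a') with a < a' (symmetric, so each unordered pair gives one sum; this covers all a ≠ a'):
  -4 + -2 = -6
  -4 + 1 = -3
  -4 + 3 = -1
  -4 + 6 = 2
  -4 + 10 = 6
  -2 + 1 = -1
  -2 + 3 = 1
  -2 + 6 = 4
  -2 + 10 = 8
  1 + 3 = 4
  1 + 6 = 7
  1 + 10 = 11
  3 + 6 = 9
  3 + 10 = 13
  6 + 10 = 16
Collected distinct sums: {-6, -3, -1, 1, 2, 4, 6, 7, 8, 9, 11, 13, 16}
|A +̂ A| = 13
(Reference bound: |A +̂ A| ≥ 2|A| - 3 for |A| ≥ 2, with |A| = 6 giving ≥ 9.)

|A +̂ A| = 13


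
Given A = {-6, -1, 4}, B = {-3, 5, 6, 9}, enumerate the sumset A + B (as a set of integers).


A + B = {a + b : a ∈ A, b ∈ B}.
Enumerate all |A|·|B| = 3·4 = 12 pairs (a, b) and collect distinct sums.
a = -6: -6+-3=-9, -6+5=-1, -6+6=0, -6+9=3
a = -1: -1+-3=-4, -1+5=4, -1+6=5, -1+9=8
a = 4: 4+-3=1, 4+5=9, 4+6=10, 4+9=13
Collecting distinct sums: A + B = {-9, -4, -1, 0, 1, 3, 4, 5, 8, 9, 10, 13}
|A + B| = 12

A + B = {-9, -4, -1, 0, 1, 3, 4, 5, 8, 9, 10, 13}


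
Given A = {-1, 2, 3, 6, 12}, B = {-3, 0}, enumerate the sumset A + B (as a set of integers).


A + B = {a + b : a ∈ A, b ∈ B}.
Enumerate all |A|·|B| = 5·2 = 10 pairs (a, b) and collect distinct sums.
a = -1: -1+-3=-4, -1+0=-1
a = 2: 2+-3=-1, 2+0=2
a = 3: 3+-3=0, 3+0=3
a = 6: 6+-3=3, 6+0=6
a = 12: 12+-3=9, 12+0=12
Collecting distinct sums: A + B = {-4, -1, 0, 2, 3, 6, 9, 12}
|A + B| = 8

A + B = {-4, -1, 0, 2, 3, 6, 9, 12}


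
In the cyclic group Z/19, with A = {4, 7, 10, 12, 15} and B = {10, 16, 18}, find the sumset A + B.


Work in Z/19Z: reduce every sum a + b modulo 19.
Enumerate all 15 pairs:
a = 4: 4+10=14, 4+16=1, 4+18=3
a = 7: 7+10=17, 7+16=4, 7+18=6
a = 10: 10+10=1, 10+16=7, 10+18=9
a = 12: 12+10=3, 12+16=9, 12+18=11
a = 15: 15+10=6, 15+16=12, 15+18=14
Distinct residues collected: {1, 3, 4, 6, 7, 9, 11, 12, 14, 17}
|A + B| = 10 (out of 19 total residues).

A + B = {1, 3, 4, 6, 7, 9, 11, 12, 14, 17}


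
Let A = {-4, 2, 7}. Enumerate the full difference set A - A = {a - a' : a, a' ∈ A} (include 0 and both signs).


A - A = {a - a' : a, a' ∈ A}.
Compute a - a' for each ordered pair (a, a'):
a = -4: -4--4=0, -4-2=-6, -4-7=-11
a = 2: 2--4=6, 2-2=0, 2-7=-5
a = 7: 7--4=11, 7-2=5, 7-7=0
Collecting distinct values (and noting 0 appears from a-a):
A - A = {-11, -6, -5, 0, 5, 6, 11}
|A - A| = 7

A - A = {-11, -6, -5, 0, 5, 6, 11}


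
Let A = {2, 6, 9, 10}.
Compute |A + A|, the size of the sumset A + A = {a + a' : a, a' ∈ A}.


A + A = {a + a' : a, a' ∈ A}; |A| = 4.
General bounds: 2|A| - 1 ≤ |A + A| ≤ |A|(|A|+1)/2, i.e. 7 ≤ |A + A| ≤ 10.
Lower bound 2|A|-1 is attained iff A is an arithmetic progression.
Enumerate sums a + a' for a ≤ a' (symmetric, so this suffices):
a = 2: 2+2=4, 2+6=8, 2+9=11, 2+10=12
a = 6: 6+6=12, 6+9=15, 6+10=16
a = 9: 9+9=18, 9+10=19
a = 10: 10+10=20
Distinct sums: {4, 8, 11, 12, 15, 16, 18, 19, 20}
|A + A| = 9

|A + A| = 9


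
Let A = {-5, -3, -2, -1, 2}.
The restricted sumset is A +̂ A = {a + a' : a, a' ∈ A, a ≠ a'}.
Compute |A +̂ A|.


Restricted sumset: A +̂ A = {a + a' : a ∈ A, a' ∈ A, a ≠ a'}.
Equivalently, take A + A and drop any sum 2a that is achievable ONLY as a + a for a ∈ A (i.e. sums representable only with equal summands).
Enumerate pairs (a, a') with a < a' (symmetric, so each unordered pair gives one sum; this covers all a ≠ a'):
  -5 + -3 = -8
  -5 + -2 = -7
  -5 + -1 = -6
  -5 + 2 = -3
  -3 + -2 = -5
  -3 + -1 = -4
  -3 + 2 = -1
  -2 + -1 = -3
  -2 + 2 = 0
  -1 + 2 = 1
Collected distinct sums: {-8, -7, -6, -5, -4, -3, -1, 0, 1}
|A +̂ A| = 9
(Reference bound: |A +̂ A| ≥ 2|A| - 3 for |A| ≥ 2, with |A| = 5 giving ≥ 7.)

|A +̂ A| = 9


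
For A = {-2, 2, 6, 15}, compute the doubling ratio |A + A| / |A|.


|A| = 4.
Compute A + A by enumerating all 16 pairs.
A + A = {-4, 0, 4, 8, 12, 13, 17, 21, 30}, so |A + A| = 9.
K = |A + A| / |A| = 9/4 (already in lowest terms) ≈ 2.2500.
Reference: AP of size 4 gives K = 7/4 ≈ 1.7500; a fully generic set of size 4 gives K ≈ 2.5000.

|A| = 4, |A + A| = 9, K = 9/4.


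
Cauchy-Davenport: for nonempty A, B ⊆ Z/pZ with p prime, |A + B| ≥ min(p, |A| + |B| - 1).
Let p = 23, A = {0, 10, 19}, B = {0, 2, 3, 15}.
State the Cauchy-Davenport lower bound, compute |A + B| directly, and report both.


Cauchy-Davenport: |A + B| ≥ min(p, |A| + |B| - 1) for A, B nonempty in Z/pZ.
|A| = 3, |B| = 4, p = 23.
CD lower bound = min(23, 3 + 4 - 1) = min(23, 6) = 6.
Compute A + B mod 23 directly:
a = 0: 0+0=0, 0+2=2, 0+3=3, 0+15=15
a = 10: 10+0=10, 10+2=12, 10+3=13, 10+15=2
a = 19: 19+0=19, 19+2=21, 19+3=22, 19+15=11
A + B = {0, 2, 3, 10, 11, 12, 13, 15, 19, 21, 22}, so |A + B| = 11.
Verify: 11 ≥ 6? Yes ✓.

CD lower bound = 6, actual |A + B| = 11.


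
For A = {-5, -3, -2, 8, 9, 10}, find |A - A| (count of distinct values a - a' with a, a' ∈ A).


A - A = {a - a' : a, a' ∈ A}; |A| = 6.
Bounds: 2|A|-1 ≤ |A - A| ≤ |A|² - |A| + 1, i.e. 11 ≤ |A - A| ≤ 31.
Note: 0 ∈ A - A always (from a - a). The set is symmetric: if d ∈ A - A then -d ∈ A - A.
Enumerate nonzero differences d = a - a' with a > a' (then include -d):
Positive differences: {1, 2, 3, 10, 11, 12, 13, 14, 15}
Full difference set: {0} ∪ (positive diffs) ∪ (negative diffs).
|A - A| = 1 + 2·9 = 19 (matches direct enumeration: 19).

|A - A| = 19


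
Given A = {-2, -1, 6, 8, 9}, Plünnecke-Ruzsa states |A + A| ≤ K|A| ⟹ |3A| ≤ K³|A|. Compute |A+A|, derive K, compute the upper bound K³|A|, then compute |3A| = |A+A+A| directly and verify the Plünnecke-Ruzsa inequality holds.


|A| = 5.
Step 1: Compute A + A by enumerating all 25 pairs.
A + A = {-4, -3, -2, 4, 5, 6, 7, 8, 12, 14, 15, 16, 17, 18}, so |A + A| = 14.
Step 2: Doubling constant K = |A + A|/|A| = 14/5 = 14/5 ≈ 2.8000.
Step 3: Plünnecke-Ruzsa gives |3A| ≤ K³·|A| = (2.8000)³ · 5 ≈ 109.7600.
Step 4: Compute 3A = A + A + A directly by enumerating all triples (a,b,c) ∈ A³; |3A| = 27.
Step 5: Check 27 ≤ 109.7600? Yes ✓.

K = 14/5, Plünnecke-Ruzsa bound K³|A| ≈ 109.7600, |3A| = 27, inequality holds.


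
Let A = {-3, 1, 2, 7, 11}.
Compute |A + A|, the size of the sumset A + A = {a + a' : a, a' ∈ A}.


A + A = {a + a' : a, a' ∈ A}; |A| = 5.
General bounds: 2|A| - 1 ≤ |A + A| ≤ |A|(|A|+1)/2, i.e. 9 ≤ |A + A| ≤ 15.
Lower bound 2|A|-1 is attained iff A is an arithmetic progression.
Enumerate sums a + a' for a ≤ a' (symmetric, so this suffices):
a = -3: -3+-3=-6, -3+1=-2, -3+2=-1, -3+7=4, -3+11=8
a = 1: 1+1=2, 1+2=3, 1+7=8, 1+11=12
a = 2: 2+2=4, 2+7=9, 2+11=13
a = 7: 7+7=14, 7+11=18
a = 11: 11+11=22
Distinct sums: {-6, -2, -1, 2, 3, 4, 8, 9, 12, 13, 14, 18, 22}
|A + A| = 13

|A + A| = 13


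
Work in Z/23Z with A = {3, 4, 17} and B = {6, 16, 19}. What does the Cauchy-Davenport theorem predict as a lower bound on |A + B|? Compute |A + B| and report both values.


Cauchy-Davenport: |A + B| ≥ min(p, |A| + |B| - 1) for A, B nonempty in Z/pZ.
|A| = 3, |B| = 3, p = 23.
CD lower bound = min(23, 3 + 3 - 1) = min(23, 5) = 5.
Compute A + B mod 23 directly:
a = 3: 3+6=9, 3+16=19, 3+19=22
a = 4: 4+6=10, 4+16=20, 4+19=0
a = 17: 17+6=0, 17+16=10, 17+19=13
A + B = {0, 9, 10, 13, 19, 20, 22}, so |A + B| = 7.
Verify: 7 ≥ 5? Yes ✓.

CD lower bound = 5, actual |A + B| = 7.


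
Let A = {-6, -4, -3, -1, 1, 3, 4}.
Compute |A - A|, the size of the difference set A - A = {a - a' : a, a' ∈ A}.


A - A = {a - a' : a, a' ∈ A}; |A| = 7.
Bounds: 2|A|-1 ≤ |A - A| ≤ |A|² - |A| + 1, i.e. 13 ≤ |A - A| ≤ 43.
Note: 0 ∈ A - A always (from a - a). The set is symmetric: if d ∈ A - A then -d ∈ A - A.
Enumerate nonzero differences d = a - a' with a > a' (then include -d):
Positive differences: {1, 2, 3, 4, 5, 6, 7, 8, 9, 10}
Full difference set: {0} ∪ (positive diffs) ∪ (negative diffs).
|A - A| = 1 + 2·10 = 21 (matches direct enumeration: 21).

|A - A| = 21


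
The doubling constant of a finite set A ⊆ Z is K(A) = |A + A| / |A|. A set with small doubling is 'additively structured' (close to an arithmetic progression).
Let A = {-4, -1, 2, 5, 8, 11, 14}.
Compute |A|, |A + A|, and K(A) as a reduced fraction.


|A| = 7.
Compute A + A by enumerating all 49 pairs.
A + A = {-8, -5, -2, 1, 4, 7, 10, 13, 16, 19, 22, 25, 28}, so |A + A| = 13.
K = |A + A| / |A| = 13/7 (already in lowest terms) ≈ 1.8571.
Reference: AP of size 7 gives K = 13/7 ≈ 1.8571; a fully generic set of size 7 gives K ≈ 4.0000.

|A| = 7, |A + A| = 13, K = 13/7.


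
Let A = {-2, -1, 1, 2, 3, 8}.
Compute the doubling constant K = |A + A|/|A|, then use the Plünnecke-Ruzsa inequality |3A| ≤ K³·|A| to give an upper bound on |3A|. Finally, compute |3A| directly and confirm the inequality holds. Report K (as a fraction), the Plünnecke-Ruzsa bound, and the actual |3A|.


|A| = 6.
Step 1: Compute A + A by enumerating all 36 pairs.
A + A = {-4, -3, -2, -1, 0, 1, 2, 3, 4, 5, 6, 7, 9, 10, 11, 16}, so |A + A| = 16.
Step 2: Doubling constant K = |A + A|/|A| = 16/6 = 16/6 ≈ 2.6667.
Step 3: Plünnecke-Ruzsa gives |3A| ≤ K³·|A| = (2.6667)³ · 6 ≈ 113.7778.
Step 4: Compute 3A = A + A + A directly by enumerating all triples (a,b,c) ∈ A³; |3A| = 26.
Step 5: Check 26 ≤ 113.7778? Yes ✓.

K = 16/6, Plünnecke-Ruzsa bound K³|A| ≈ 113.7778, |3A| = 26, inequality holds.


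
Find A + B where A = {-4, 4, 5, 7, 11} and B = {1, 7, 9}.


A + B = {a + b : a ∈ A, b ∈ B}.
Enumerate all |A|·|B| = 5·3 = 15 pairs (a, b) and collect distinct sums.
a = -4: -4+1=-3, -4+7=3, -4+9=5
a = 4: 4+1=5, 4+7=11, 4+9=13
a = 5: 5+1=6, 5+7=12, 5+9=14
a = 7: 7+1=8, 7+7=14, 7+9=16
a = 11: 11+1=12, 11+7=18, 11+9=20
Collecting distinct sums: A + B = {-3, 3, 5, 6, 8, 11, 12, 13, 14, 16, 18, 20}
|A + B| = 12

A + B = {-3, 3, 5, 6, 8, 11, 12, 13, 14, 16, 18, 20}


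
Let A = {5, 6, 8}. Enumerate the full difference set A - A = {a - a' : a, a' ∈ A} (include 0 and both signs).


A - A = {a - a' : a, a' ∈ A}.
Compute a - a' for each ordered pair (a, a'):
a = 5: 5-5=0, 5-6=-1, 5-8=-3
a = 6: 6-5=1, 6-6=0, 6-8=-2
a = 8: 8-5=3, 8-6=2, 8-8=0
Collecting distinct values (and noting 0 appears from a-a):
A - A = {-3, -2, -1, 0, 1, 2, 3}
|A - A| = 7

A - A = {-3, -2, -1, 0, 1, 2, 3}


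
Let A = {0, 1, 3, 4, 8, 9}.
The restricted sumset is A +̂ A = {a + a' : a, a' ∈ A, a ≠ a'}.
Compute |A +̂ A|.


Restricted sumset: A +̂ A = {a + a' : a ∈ A, a' ∈ A, a ≠ a'}.
Equivalently, take A + A and drop any sum 2a that is achievable ONLY as a + a for a ∈ A (i.e. sums representable only with equal summands).
Enumerate pairs (a, a') with a < a' (symmetric, so each unordered pair gives one sum; this covers all a ≠ a'):
  0 + 1 = 1
  0 + 3 = 3
  0 + 4 = 4
  0 + 8 = 8
  0 + 9 = 9
  1 + 3 = 4
  1 + 4 = 5
  1 + 8 = 9
  1 + 9 = 10
  3 + 4 = 7
  3 + 8 = 11
  3 + 9 = 12
  4 + 8 = 12
  4 + 9 = 13
  8 + 9 = 17
Collected distinct sums: {1, 3, 4, 5, 7, 8, 9, 10, 11, 12, 13, 17}
|A +̂ A| = 12
(Reference bound: |A +̂ A| ≥ 2|A| - 3 for |A| ≥ 2, with |A| = 6 giving ≥ 9.)

|A +̂ A| = 12


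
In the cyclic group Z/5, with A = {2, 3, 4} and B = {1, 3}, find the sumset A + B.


Work in Z/5Z: reduce every sum a + b modulo 5.
Enumerate all 6 pairs:
a = 2: 2+1=3, 2+3=0
a = 3: 3+1=4, 3+3=1
a = 4: 4+1=0, 4+3=2
Distinct residues collected: {0, 1, 2, 3, 4}
|A + B| = 5 (out of 5 total residues).

A + B = {0, 1, 2, 3, 4}


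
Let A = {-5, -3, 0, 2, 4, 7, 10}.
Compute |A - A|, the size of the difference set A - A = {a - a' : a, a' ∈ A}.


A - A = {a - a' : a, a' ∈ A}; |A| = 7.
Bounds: 2|A|-1 ≤ |A - A| ≤ |A|² - |A| + 1, i.e. 13 ≤ |A - A| ≤ 43.
Note: 0 ∈ A - A always (from a - a). The set is symmetric: if d ∈ A - A then -d ∈ A - A.
Enumerate nonzero differences d = a - a' with a > a' (then include -d):
Positive differences: {2, 3, 4, 5, 6, 7, 8, 9, 10, 12, 13, 15}
Full difference set: {0} ∪ (positive diffs) ∪ (negative diffs).
|A - A| = 1 + 2·12 = 25 (matches direct enumeration: 25).

|A - A| = 25


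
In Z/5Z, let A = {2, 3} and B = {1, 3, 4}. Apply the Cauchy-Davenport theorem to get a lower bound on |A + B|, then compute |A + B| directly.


Cauchy-Davenport: |A + B| ≥ min(p, |A| + |B| - 1) for A, B nonempty in Z/pZ.
|A| = 2, |B| = 3, p = 5.
CD lower bound = min(5, 2 + 3 - 1) = min(5, 4) = 4.
Compute A + B mod 5 directly:
a = 2: 2+1=3, 2+3=0, 2+4=1
a = 3: 3+1=4, 3+3=1, 3+4=2
A + B = {0, 1, 2, 3, 4}, so |A + B| = 5.
Verify: 5 ≥ 4? Yes ✓.

CD lower bound = 4, actual |A + B| = 5.


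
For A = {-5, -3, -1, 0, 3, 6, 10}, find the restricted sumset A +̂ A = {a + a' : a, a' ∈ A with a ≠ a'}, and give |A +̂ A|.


Restricted sumset: A +̂ A = {a + a' : a ∈ A, a' ∈ A, a ≠ a'}.
Equivalently, take A + A and drop any sum 2a that is achievable ONLY as a + a for a ∈ A (i.e. sums representable only with equal summands).
Enumerate pairs (a, a') with a < a' (symmetric, so each unordered pair gives one sum; this covers all a ≠ a'):
  -5 + -3 = -8
  -5 + -1 = -6
  -5 + 0 = -5
  -5 + 3 = -2
  -5 + 6 = 1
  -5 + 10 = 5
  -3 + -1 = -4
  -3 + 0 = -3
  -3 + 3 = 0
  -3 + 6 = 3
  -3 + 10 = 7
  -1 + 0 = -1
  -1 + 3 = 2
  -1 + 6 = 5
  -1 + 10 = 9
  0 + 3 = 3
  0 + 6 = 6
  0 + 10 = 10
  3 + 6 = 9
  3 + 10 = 13
  6 + 10 = 16
Collected distinct sums: {-8, -6, -5, -4, -3, -2, -1, 0, 1, 2, 3, 5, 6, 7, 9, 10, 13, 16}
|A +̂ A| = 18
(Reference bound: |A +̂ A| ≥ 2|A| - 3 for |A| ≥ 2, with |A| = 7 giving ≥ 11.)

|A +̂ A| = 18


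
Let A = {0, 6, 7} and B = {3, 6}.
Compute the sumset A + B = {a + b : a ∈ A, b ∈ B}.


A + B = {a + b : a ∈ A, b ∈ B}.
Enumerate all |A|·|B| = 3·2 = 6 pairs (a, b) and collect distinct sums.
a = 0: 0+3=3, 0+6=6
a = 6: 6+3=9, 6+6=12
a = 7: 7+3=10, 7+6=13
Collecting distinct sums: A + B = {3, 6, 9, 10, 12, 13}
|A + B| = 6

A + B = {3, 6, 9, 10, 12, 13}


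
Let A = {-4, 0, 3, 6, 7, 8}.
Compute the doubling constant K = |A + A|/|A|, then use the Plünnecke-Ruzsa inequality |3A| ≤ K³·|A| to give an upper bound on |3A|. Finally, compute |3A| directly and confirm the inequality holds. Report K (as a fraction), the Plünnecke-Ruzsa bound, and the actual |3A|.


|A| = 6.
Step 1: Compute A + A by enumerating all 36 pairs.
A + A = {-8, -4, -1, 0, 2, 3, 4, 6, 7, 8, 9, 10, 11, 12, 13, 14, 15, 16}, so |A + A| = 18.
Step 2: Doubling constant K = |A + A|/|A| = 18/6 = 18/6 ≈ 3.0000.
Step 3: Plünnecke-Ruzsa gives |3A| ≤ K³·|A| = (3.0000)³ · 6 ≈ 162.0000.
Step 4: Compute 3A = A + A + A directly by enumerating all triples (a,b,c) ∈ A³; |3A| = 30.
Step 5: Check 30 ≤ 162.0000? Yes ✓.

K = 18/6, Plünnecke-Ruzsa bound K³|A| ≈ 162.0000, |3A| = 30, inequality holds.


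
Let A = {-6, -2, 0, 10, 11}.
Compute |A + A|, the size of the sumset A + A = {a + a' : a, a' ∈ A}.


A + A = {a + a' : a, a' ∈ A}; |A| = 5.
General bounds: 2|A| - 1 ≤ |A + A| ≤ |A|(|A|+1)/2, i.e. 9 ≤ |A + A| ≤ 15.
Lower bound 2|A|-1 is attained iff A is an arithmetic progression.
Enumerate sums a + a' for a ≤ a' (symmetric, so this suffices):
a = -6: -6+-6=-12, -6+-2=-8, -6+0=-6, -6+10=4, -6+11=5
a = -2: -2+-2=-4, -2+0=-2, -2+10=8, -2+11=9
a = 0: 0+0=0, 0+10=10, 0+11=11
a = 10: 10+10=20, 10+11=21
a = 11: 11+11=22
Distinct sums: {-12, -8, -6, -4, -2, 0, 4, 5, 8, 9, 10, 11, 20, 21, 22}
|A + A| = 15

|A + A| = 15


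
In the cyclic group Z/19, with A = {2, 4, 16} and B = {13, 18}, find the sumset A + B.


Work in Z/19Z: reduce every sum a + b modulo 19.
Enumerate all 6 pairs:
a = 2: 2+13=15, 2+18=1
a = 4: 4+13=17, 4+18=3
a = 16: 16+13=10, 16+18=15
Distinct residues collected: {1, 3, 10, 15, 17}
|A + B| = 5 (out of 19 total residues).

A + B = {1, 3, 10, 15, 17}


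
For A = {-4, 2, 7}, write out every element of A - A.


A - A = {a - a' : a, a' ∈ A}.
Compute a - a' for each ordered pair (a, a'):
a = -4: -4--4=0, -4-2=-6, -4-7=-11
a = 2: 2--4=6, 2-2=0, 2-7=-5
a = 7: 7--4=11, 7-2=5, 7-7=0
Collecting distinct values (and noting 0 appears from a-a):
A - A = {-11, -6, -5, 0, 5, 6, 11}
|A - A| = 7

A - A = {-11, -6, -5, 0, 5, 6, 11}


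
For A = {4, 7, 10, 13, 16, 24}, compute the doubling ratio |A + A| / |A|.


|A| = 6.
Compute A + A by enumerating all 36 pairs.
A + A = {8, 11, 14, 17, 20, 23, 26, 28, 29, 31, 32, 34, 37, 40, 48}, so |A + A| = 15.
K = |A + A| / |A| = 15/6 = 5/2 ≈ 2.5000.
Reference: AP of size 6 gives K = 11/6 ≈ 1.8333; a fully generic set of size 6 gives K ≈ 3.5000.

|A| = 6, |A + A| = 15, K = 15/6 = 5/2.


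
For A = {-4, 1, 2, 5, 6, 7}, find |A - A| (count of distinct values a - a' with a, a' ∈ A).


A - A = {a - a' : a, a' ∈ A}; |A| = 6.
Bounds: 2|A|-1 ≤ |A - A| ≤ |A|² - |A| + 1, i.e. 11 ≤ |A - A| ≤ 31.
Note: 0 ∈ A - A always (from a - a). The set is symmetric: if d ∈ A - A then -d ∈ A - A.
Enumerate nonzero differences d = a - a' with a > a' (then include -d):
Positive differences: {1, 2, 3, 4, 5, 6, 9, 10, 11}
Full difference set: {0} ∪ (positive diffs) ∪ (negative diffs).
|A - A| = 1 + 2·9 = 19 (matches direct enumeration: 19).

|A - A| = 19


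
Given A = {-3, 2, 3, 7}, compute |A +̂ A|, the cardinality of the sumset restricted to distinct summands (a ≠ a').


Restricted sumset: A +̂ A = {a + a' : a ∈ A, a' ∈ A, a ≠ a'}.
Equivalently, take A + A and drop any sum 2a that is achievable ONLY as a + a for a ∈ A (i.e. sums representable only with equal summands).
Enumerate pairs (a, a') with a < a' (symmetric, so each unordered pair gives one sum; this covers all a ≠ a'):
  -3 + 2 = -1
  -3 + 3 = 0
  -3 + 7 = 4
  2 + 3 = 5
  2 + 7 = 9
  3 + 7 = 10
Collected distinct sums: {-1, 0, 4, 5, 9, 10}
|A +̂ A| = 6
(Reference bound: |A +̂ A| ≥ 2|A| - 3 for |A| ≥ 2, with |A| = 4 giving ≥ 5.)

|A +̂ A| = 6


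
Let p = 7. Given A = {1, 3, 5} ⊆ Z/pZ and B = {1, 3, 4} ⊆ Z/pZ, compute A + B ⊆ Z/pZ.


Work in Z/7Z: reduce every sum a + b modulo 7.
Enumerate all 9 pairs:
a = 1: 1+1=2, 1+3=4, 1+4=5
a = 3: 3+1=4, 3+3=6, 3+4=0
a = 5: 5+1=6, 5+3=1, 5+4=2
Distinct residues collected: {0, 1, 2, 4, 5, 6}
|A + B| = 6 (out of 7 total residues).

A + B = {0, 1, 2, 4, 5, 6}


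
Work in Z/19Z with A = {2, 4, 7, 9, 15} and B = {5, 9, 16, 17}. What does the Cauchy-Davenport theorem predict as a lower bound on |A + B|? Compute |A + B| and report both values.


Cauchy-Davenport: |A + B| ≥ min(p, |A| + |B| - 1) for A, B nonempty in Z/pZ.
|A| = 5, |B| = 4, p = 19.
CD lower bound = min(19, 5 + 4 - 1) = min(19, 8) = 8.
Compute A + B mod 19 directly:
a = 2: 2+5=7, 2+9=11, 2+16=18, 2+17=0
a = 4: 4+5=9, 4+9=13, 4+16=1, 4+17=2
a = 7: 7+5=12, 7+9=16, 7+16=4, 7+17=5
a = 9: 9+5=14, 9+9=18, 9+16=6, 9+17=7
a = 15: 15+5=1, 15+9=5, 15+16=12, 15+17=13
A + B = {0, 1, 2, 4, 5, 6, 7, 9, 11, 12, 13, 14, 16, 18}, so |A + B| = 14.
Verify: 14 ≥ 8? Yes ✓.

CD lower bound = 8, actual |A + B| = 14.


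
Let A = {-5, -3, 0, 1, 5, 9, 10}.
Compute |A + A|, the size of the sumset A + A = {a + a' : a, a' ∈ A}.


A + A = {a + a' : a, a' ∈ A}; |A| = 7.
General bounds: 2|A| - 1 ≤ |A + A| ≤ |A|(|A|+1)/2, i.e. 13 ≤ |A + A| ≤ 28.
Lower bound 2|A|-1 is attained iff A is an arithmetic progression.
Enumerate sums a + a' for a ≤ a' (symmetric, so this suffices):
a = -5: -5+-5=-10, -5+-3=-8, -5+0=-5, -5+1=-4, -5+5=0, -5+9=4, -5+10=5
a = -3: -3+-3=-6, -3+0=-3, -3+1=-2, -3+5=2, -3+9=6, -3+10=7
a = 0: 0+0=0, 0+1=1, 0+5=5, 0+9=9, 0+10=10
a = 1: 1+1=2, 1+5=6, 1+9=10, 1+10=11
a = 5: 5+5=10, 5+9=14, 5+10=15
a = 9: 9+9=18, 9+10=19
a = 10: 10+10=20
Distinct sums: {-10, -8, -6, -5, -4, -3, -2, 0, 1, 2, 4, 5, 6, 7, 9, 10, 11, 14, 15, 18, 19, 20}
|A + A| = 22

|A + A| = 22


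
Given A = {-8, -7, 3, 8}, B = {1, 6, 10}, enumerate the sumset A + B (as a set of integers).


A + B = {a + b : a ∈ A, b ∈ B}.
Enumerate all |A|·|B| = 4·3 = 12 pairs (a, b) and collect distinct sums.
a = -8: -8+1=-7, -8+6=-2, -8+10=2
a = -7: -7+1=-6, -7+6=-1, -7+10=3
a = 3: 3+1=4, 3+6=9, 3+10=13
a = 8: 8+1=9, 8+6=14, 8+10=18
Collecting distinct sums: A + B = {-7, -6, -2, -1, 2, 3, 4, 9, 13, 14, 18}
|A + B| = 11

A + B = {-7, -6, -2, -1, 2, 3, 4, 9, 13, 14, 18}


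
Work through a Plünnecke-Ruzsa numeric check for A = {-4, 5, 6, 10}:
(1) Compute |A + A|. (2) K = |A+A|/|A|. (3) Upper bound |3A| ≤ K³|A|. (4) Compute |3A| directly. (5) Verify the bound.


|A| = 4.
Step 1: Compute A + A by enumerating all 16 pairs.
A + A = {-8, 1, 2, 6, 10, 11, 12, 15, 16, 20}, so |A + A| = 10.
Step 2: Doubling constant K = |A + A|/|A| = 10/4 = 10/4 ≈ 2.5000.
Step 3: Plünnecke-Ruzsa gives |3A| ≤ K³·|A| = (2.5000)³ · 4 ≈ 62.5000.
Step 4: Compute 3A = A + A + A directly by enumerating all triples (a,b,c) ∈ A³; |3A| = 19.
Step 5: Check 19 ≤ 62.5000? Yes ✓.

K = 10/4, Plünnecke-Ruzsa bound K³|A| ≈ 62.5000, |3A| = 19, inequality holds.


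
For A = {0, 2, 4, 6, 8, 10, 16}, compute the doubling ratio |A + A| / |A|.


|A| = 7.
Compute A + A by enumerating all 49 pairs.
A + A = {0, 2, 4, 6, 8, 10, 12, 14, 16, 18, 20, 22, 24, 26, 32}, so |A + A| = 15.
K = |A + A| / |A| = 15/7 (already in lowest terms) ≈ 2.1429.
Reference: AP of size 7 gives K = 13/7 ≈ 1.8571; a fully generic set of size 7 gives K ≈ 4.0000.

|A| = 7, |A + A| = 15, K = 15/7.


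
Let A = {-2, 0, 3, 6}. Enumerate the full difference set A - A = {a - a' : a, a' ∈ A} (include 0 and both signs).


A - A = {a - a' : a, a' ∈ A}.
Compute a - a' for each ordered pair (a, a'):
a = -2: -2--2=0, -2-0=-2, -2-3=-5, -2-6=-8
a = 0: 0--2=2, 0-0=0, 0-3=-3, 0-6=-6
a = 3: 3--2=5, 3-0=3, 3-3=0, 3-6=-3
a = 6: 6--2=8, 6-0=6, 6-3=3, 6-6=0
Collecting distinct values (and noting 0 appears from a-a):
A - A = {-8, -6, -5, -3, -2, 0, 2, 3, 5, 6, 8}
|A - A| = 11

A - A = {-8, -6, -5, -3, -2, 0, 2, 3, 5, 6, 8}


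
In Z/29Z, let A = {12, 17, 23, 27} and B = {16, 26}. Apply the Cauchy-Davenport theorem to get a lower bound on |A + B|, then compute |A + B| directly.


Cauchy-Davenport: |A + B| ≥ min(p, |A| + |B| - 1) for A, B nonempty in Z/pZ.
|A| = 4, |B| = 2, p = 29.
CD lower bound = min(29, 4 + 2 - 1) = min(29, 5) = 5.
Compute A + B mod 29 directly:
a = 12: 12+16=28, 12+26=9
a = 17: 17+16=4, 17+26=14
a = 23: 23+16=10, 23+26=20
a = 27: 27+16=14, 27+26=24
A + B = {4, 9, 10, 14, 20, 24, 28}, so |A + B| = 7.
Verify: 7 ≥ 5? Yes ✓.

CD lower bound = 5, actual |A + B| = 7.


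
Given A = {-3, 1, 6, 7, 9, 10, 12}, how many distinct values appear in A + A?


A + A = {a + a' : a, a' ∈ A}; |A| = 7.
General bounds: 2|A| - 1 ≤ |A + A| ≤ |A|(|A|+1)/2, i.e. 13 ≤ |A + A| ≤ 28.
Lower bound 2|A|-1 is attained iff A is an arithmetic progression.
Enumerate sums a + a' for a ≤ a' (symmetric, so this suffices):
a = -3: -3+-3=-6, -3+1=-2, -3+6=3, -3+7=4, -3+9=6, -3+10=7, -3+12=9
a = 1: 1+1=2, 1+6=7, 1+7=8, 1+9=10, 1+10=11, 1+12=13
a = 6: 6+6=12, 6+7=13, 6+9=15, 6+10=16, 6+12=18
a = 7: 7+7=14, 7+9=16, 7+10=17, 7+12=19
a = 9: 9+9=18, 9+10=19, 9+12=21
a = 10: 10+10=20, 10+12=22
a = 12: 12+12=24
Distinct sums: {-6, -2, 2, 3, 4, 6, 7, 8, 9, 10, 11, 12, 13, 14, 15, 16, 17, 18, 19, 20, 21, 22, 24}
|A + A| = 23

|A + A| = 23


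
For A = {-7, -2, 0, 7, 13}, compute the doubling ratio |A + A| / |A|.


|A| = 5.
Compute A + A by enumerating all 25 pairs.
A + A = {-14, -9, -7, -4, -2, 0, 5, 6, 7, 11, 13, 14, 20, 26}, so |A + A| = 14.
K = |A + A| / |A| = 14/5 (already in lowest terms) ≈ 2.8000.
Reference: AP of size 5 gives K = 9/5 ≈ 1.8000; a fully generic set of size 5 gives K ≈ 3.0000.

|A| = 5, |A + A| = 14, K = 14/5.


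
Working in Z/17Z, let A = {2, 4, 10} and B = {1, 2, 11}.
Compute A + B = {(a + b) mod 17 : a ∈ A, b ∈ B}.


Work in Z/17Z: reduce every sum a + b modulo 17.
Enumerate all 9 pairs:
a = 2: 2+1=3, 2+2=4, 2+11=13
a = 4: 4+1=5, 4+2=6, 4+11=15
a = 10: 10+1=11, 10+2=12, 10+11=4
Distinct residues collected: {3, 4, 5, 6, 11, 12, 13, 15}
|A + B| = 8 (out of 17 total residues).

A + B = {3, 4, 5, 6, 11, 12, 13, 15}


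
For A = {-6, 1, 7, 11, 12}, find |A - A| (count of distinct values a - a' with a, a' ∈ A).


A - A = {a - a' : a, a' ∈ A}; |A| = 5.
Bounds: 2|A|-1 ≤ |A - A| ≤ |A|² - |A| + 1, i.e. 9 ≤ |A - A| ≤ 21.
Note: 0 ∈ A - A always (from a - a). The set is symmetric: if d ∈ A - A then -d ∈ A - A.
Enumerate nonzero differences d = a - a' with a > a' (then include -d):
Positive differences: {1, 4, 5, 6, 7, 10, 11, 13, 17, 18}
Full difference set: {0} ∪ (positive diffs) ∪ (negative diffs).
|A - A| = 1 + 2·10 = 21 (matches direct enumeration: 21).

|A - A| = 21


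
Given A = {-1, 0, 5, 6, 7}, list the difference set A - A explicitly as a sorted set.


A - A = {a - a' : a, a' ∈ A}.
Compute a - a' for each ordered pair (a, a'):
a = -1: -1--1=0, -1-0=-1, -1-5=-6, -1-6=-7, -1-7=-8
a = 0: 0--1=1, 0-0=0, 0-5=-5, 0-6=-6, 0-7=-7
a = 5: 5--1=6, 5-0=5, 5-5=0, 5-6=-1, 5-7=-2
a = 6: 6--1=7, 6-0=6, 6-5=1, 6-6=0, 6-7=-1
a = 7: 7--1=8, 7-0=7, 7-5=2, 7-6=1, 7-7=0
Collecting distinct values (and noting 0 appears from a-a):
A - A = {-8, -7, -6, -5, -2, -1, 0, 1, 2, 5, 6, 7, 8}
|A - A| = 13

A - A = {-8, -7, -6, -5, -2, -1, 0, 1, 2, 5, 6, 7, 8}


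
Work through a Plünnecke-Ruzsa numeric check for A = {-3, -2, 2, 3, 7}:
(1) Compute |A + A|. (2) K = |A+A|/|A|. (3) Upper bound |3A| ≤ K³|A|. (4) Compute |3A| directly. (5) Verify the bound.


|A| = 5.
Step 1: Compute A + A by enumerating all 25 pairs.
A + A = {-6, -5, -4, -1, 0, 1, 4, 5, 6, 9, 10, 14}, so |A + A| = 12.
Step 2: Doubling constant K = |A + A|/|A| = 12/5 = 12/5 ≈ 2.4000.
Step 3: Plünnecke-Ruzsa gives |3A| ≤ K³·|A| = (2.4000)³ · 5 ≈ 69.1200.
Step 4: Compute 3A = A + A + A directly by enumerating all triples (a,b,c) ∈ A³; |3A| = 22.
Step 5: Check 22 ≤ 69.1200? Yes ✓.

K = 12/5, Plünnecke-Ruzsa bound K³|A| ≈ 69.1200, |3A| = 22, inequality holds.


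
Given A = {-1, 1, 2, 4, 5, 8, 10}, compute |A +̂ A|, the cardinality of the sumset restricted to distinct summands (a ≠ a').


Restricted sumset: A +̂ A = {a + a' : a ∈ A, a' ∈ A, a ≠ a'}.
Equivalently, take A + A and drop any sum 2a that is achievable ONLY as a + a for a ∈ A (i.e. sums representable only with equal summands).
Enumerate pairs (a, a') with a < a' (symmetric, so each unordered pair gives one sum; this covers all a ≠ a'):
  -1 + 1 = 0
  -1 + 2 = 1
  -1 + 4 = 3
  -1 + 5 = 4
  -1 + 8 = 7
  -1 + 10 = 9
  1 + 2 = 3
  1 + 4 = 5
  1 + 5 = 6
  1 + 8 = 9
  1 + 10 = 11
  2 + 4 = 6
  2 + 5 = 7
  2 + 8 = 10
  2 + 10 = 12
  4 + 5 = 9
  4 + 8 = 12
  4 + 10 = 14
  5 + 8 = 13
  5 + 10 = 15
  8 + 10 = 18
Collected distinct sums: {0, 1, 3, 4, 5, 6, 7, 9, 10, 11, 12, 13, 14, 15, 18}
|A +̂ A| = 15
(Reference bound: |A +̂ A| ≥ 2|A| - 3 for |A| ≥ 2, with |A| = 7 giving ≥ 11.)

|A +̂ A| = 15


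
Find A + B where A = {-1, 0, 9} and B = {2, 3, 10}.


A + B = {a + b : a ∈ A, b ∈ B}.
Enumerate all |A|·|B| = 3·3 = 9 pairs (a, b) and collect distinct sums.
a = -1: -1+2=1, -1+3=2, -1+10=9
a = 0: 0+2=2, 0+3=3, 0+10=10
a = 9: 9+2=11, 9+3=12, 9+10=19
Collecting distinct sums: A + B = {1, 2, 3, 9, 10, 11, 12, 19}
|A + B| = 8

A + B = {1, 2, 3, 9, 10, 11, 12, 19}


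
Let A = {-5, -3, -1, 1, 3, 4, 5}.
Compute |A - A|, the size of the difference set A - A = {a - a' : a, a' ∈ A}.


A - A = {a - a' : a, a' ∈ A}; |A| = 7.
Bounds: 2|A|-1 ≤ |A - A| ≤ |A|² - |A| + 1, i.e. 13 ≤ |A - A| ≤ 43.
Note: 0 ∈ A - A always (from a - a). The set is symmetric: if d ∈ A - A then -d ∈ A - A.
Enumerate nonzero differences d = a - a' with a > a' (then include -d):
Positive differences: {1, 2, 3, 4, 5, 6, 7, 8, 9, 10}
Full difference set: {0} ∪ (positive diffs) ∪ (negative diffs).
|A - A| = 1 + 2·10 = 21 (matches direct enumeration: 21).

|A - A| = 21


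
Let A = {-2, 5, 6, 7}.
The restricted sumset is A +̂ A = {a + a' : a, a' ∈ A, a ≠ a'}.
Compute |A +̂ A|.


Restricted sumset: A +̂ A = {a + a' : a ∈ A, a' ∈ A, a ≠ a'}.
Equivalently, take A + A and drop any sum 2a that is achievable ONLY as a + a for a ∈ A (i.e. sums representable only with equal summands).
Enumerate pairs (a, a') with a < a' (symmetric, so each unordered pair gives one sum; this covers all a ≠ a'):
  -2 + 5 = 3
  -2 + 6 = 4
  -2 + 7 = 5
  5 + 6 = 11
  5 + 7 = 12
  6 + 7 = 13
Collected distinct sums: {3, 4, 5, 11, 12, 13}
|A +̂ A| = 6
(Reference bound: |A +̂ A| ≥ 2|A| - 3 for |A| ≥ 2, with |A| = 4 giving ≥ 5.)

|A +̂ A| = 6


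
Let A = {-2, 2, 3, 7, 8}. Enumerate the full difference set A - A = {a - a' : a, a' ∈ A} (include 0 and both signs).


A - A = {a - a' : a, a' ∈ A}.
Compute a - a' for each ordered pair (a, a'):
a = -2: -2--2=0, -2-2=-4, -2-3=-5, -2-7=-9, -2-8=-10
a = 2: 2--2=4, 2-2=0, 2-3=-1, 2-7=-5, 2-8=-6
a = 3: 3--2=5, 3-2=1, 3-3=0, 3-7=-4, 3-8=-5
a = 7: 7--2=9, 7-2=5, 7-3=4, 7-7=0, 7-8=-1
a = 8: 8--2=10, 8-2=6, 8-3=5, 8-7=1, 8-8=0
Collecting distinct values (and noting 0 appears from a-a):
A - A = {-10, -9, -6, -5, -4, -1, 0, 1, 4, 5, 6, 9, 10}
|A - A| = 13

A - A = {-10, -9, -6, -5, -4, -1, 0, 1, 4, 5, 6, 9, 10}


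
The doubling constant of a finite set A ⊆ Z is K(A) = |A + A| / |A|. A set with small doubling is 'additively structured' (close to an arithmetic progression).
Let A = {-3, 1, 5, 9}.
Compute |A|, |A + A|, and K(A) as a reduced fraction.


|A| = 4.
Compute A + A by enumerating all 16 pairs.
A + A = {-6, -2, 2, 6, 10, 14, 18}, so |A + A| = 7.
K = |A + A| / |A| = 7/4 (already in lowest terms) ≈ 1.7500.
Reference: AP of size 4 gives K = 7/4 ≈ 1.7500; a fully generic set of size 4 gives K ≈ 2.5000.

|A| = 4, |A + A| = 7, K = 7/4.


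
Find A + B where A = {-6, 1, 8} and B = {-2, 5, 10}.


A + B = {a + b : a ∈ A, b ∈ B}.
Enumerate all |A|·|B| = 3·3 = 9 pairs (a, b) and collect distinct sums.
a = -6: -6+-2=-8, -6+5=-1, -6+10=4
a = 1: 1+-2=-1, 1+5=6, 1+10=11
a = 8: 8+-2=6, 8+5=13, 8+10=18
Collecting distinct sums: A + B = {-8, -1, 4, 6, 11, 13, 18}
|A + B| = 7

A + B = {-8, -1, 4, 6, 11, 13, 18}


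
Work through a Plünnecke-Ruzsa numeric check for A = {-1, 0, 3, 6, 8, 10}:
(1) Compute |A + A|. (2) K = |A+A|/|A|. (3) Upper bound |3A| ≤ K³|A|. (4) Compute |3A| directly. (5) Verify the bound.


|A| = 6.
Step 1: Compute A + A by enumerating all 36 pairs.
A + A = {-2, -1, 0, 2, 3, 5, 6, 7, 8, 9, 10, 11, 12, 13, 14, 16, 18, 20}, so |A + A| = 18.
Step 2: Doubling constant K = |A + A|/|A| = 18/6 = 18/6 ≈ 3.0000.
Step 3: Plünnecke-Ruzsa gives |3A| ≤ K³·|A| = (3.0000)³ · 6 ≈ 162.0000.
Step 4: Compute 3A = A + A + A directly by enumerating all triples (a,b,c) ∈ A³; |3A| = 31.
Step 5: Check 31 ≤ 162.0000? Yes ✓.

K = 18/6, Plünnecke-Ruzsa bound K³|A| ≈ 162.0000, |3A| = 31, inequality holds.


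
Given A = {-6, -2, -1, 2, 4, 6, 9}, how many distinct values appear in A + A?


A + A = {a + a' : a, a' ∈ A}; |A| = 7.
General bounds: 2|A| - 1 ≤ |A + A| ≤ |A|(|A|+1)/2, i.e. 13 ≤ |A + A| ≤ 28.
Lower bound 2|A|-1 is attained iff A is an arithmetic progression.
Enumerate sums a + a' for a ≤ a' (symmetric, so this suffices):
a = -6: -6+-6=-12, -6+-2=-8, -6+-1=-7, -6+2=-4, -6+4=-2, -6+6=0, -6+9=3
a = -2: -2+-2=-4, -2+-1=-3, -2+2=0, -2+4=2, -2+6=4, -2+9=7
a = -1: -1+-1=-2, -1+2=1, -1+4=3, -1+6=5, -1+9=8
a = 2: 2+2=4, 2+4=6, 2+6=8, 2+9=11
a = 4: 4+4=8, 4+6=10, 4+9=13
a = 6: 6+6=12, 6+9=15
a = 9: 9+9=18
Distinct sums: {-12, -8, -7, -4, -3, -2, 0, 1, 2, 3, 4, 5, 6, 7, 8, 10, 11, 12, 13, 15, 18}
|A + A| = 21

|A + A| = 21


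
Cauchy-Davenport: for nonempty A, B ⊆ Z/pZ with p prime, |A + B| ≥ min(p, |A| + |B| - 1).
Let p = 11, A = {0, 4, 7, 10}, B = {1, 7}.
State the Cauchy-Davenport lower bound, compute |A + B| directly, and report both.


Cauchy-Davenport: |A + B| ≥ min(p, |A| + |B| - 1) for A, B nonempty in Z/pZ.
|A| = 4, |B| = 2, p = 11.
CD lower bound = min(11, 4 + 2 - 1) = min(11, 5) = 5.
Compute A + B mod 11 directly:
a = 0: 0+1=1, 0+7=7
a = 4: 4+1=5, 4+7=0
a = 7: 7+1=8, 7+7=3
a = 10: 10+1=0, 10+7=6
A + B = {0, 1, 3, 5, 6, 7, 8}, so |A + B| = 7.
Verify: 7 ≥ 5? Yes ✓.

CD lower bound = 5, actual |A + B| = 7.


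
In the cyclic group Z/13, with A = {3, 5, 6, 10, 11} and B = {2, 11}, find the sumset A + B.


Work in Z/13Z: reduce every sum a + b modulo 13.
Enumerate all 10 pairs:
a = 3: 3+2=5, 3+11=1
a = 5: 5+2=7, 5+11=3
a = 6: 6+2=8, 6+11=4
a = 10: 10+2=12, 10+11=8
a = 11: 11+2=0, 11+11=9
Distinct residues collected: {0, 1, 3, 4, 5, 7, 8, 9, 12}
|A + B| = 9 (out of 13 total residues).

A + B = {0, 1, 3, 4, 5, 7, 8, 9, 12}


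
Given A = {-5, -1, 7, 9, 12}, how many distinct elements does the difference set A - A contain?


A - A = {a - a' : a, a' ∈ A}; |A| = 5.
Bounds: 2|A|-1 ≤ |A - A| ≤ |A|² - |A| + 1, i.e. 9 ≤ |A - A| ≤ 21.
Note: 0 ∈ A - A always (from a - a). The set is symmetric: if d ∈ A - A then -d ∈ A - A.
Enumerate nonzero differences d = a - a' with a > a' (then include -d):
Positive differences: {2, 3, 4, 5, 8, 10, 12, 13, 14, 17}
Full difference set: {0} ∪ (positive diffs) ∪ (negative diffs).
|A - A| = 1 + 2·10 = 21 (matches direct enumeration: 21).

|A - A| = 21


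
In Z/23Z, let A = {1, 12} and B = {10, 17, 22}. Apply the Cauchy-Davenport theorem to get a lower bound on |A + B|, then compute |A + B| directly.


Cauchy-Davenport: |A + B| ≥ min(p, |A| + |B| - 1) for A, B nonempty in Z/pZ.
|A| = 2, |B| = 3, p = 23.
CD lower bound = min(23, 2 + 3 - 1) = min(23, 4) = 4.
Compute A + B mod 23 directly:
a = 1: 1+10=11, 1+17=18, 1+22=0
a = 12: 12+10=22, 12+17=6, 12+22=11
A + B = {0, 6, 11, 18, 22}, so |A + B| = 5.
Verify: 5 ≥ 4? Yes ✓.

CD lower bound = 4, actual |A + B| = 5.


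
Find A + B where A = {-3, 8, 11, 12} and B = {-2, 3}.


A + B = {a + b : a ∈ A, b ∈ B}.
Enumerate all |A|·|B| = 4·2 = 8 pairs (a, b) and collect distinct sums.
a = -3: -3+-2=-5, -3+3=0
a = 8: 8+-2=6, 8+3=11
a = 11: 11+-2=9, 11+3=14
a = 12: 12+-2=10, 12+3=15
Collecting distinct sums: A + B = {-5, 0, 6, 9, 10, 11, 14, 15}
|A + B| = 8

A + B = {-5, 0, 6, 9, 10, 11, 14, 15}


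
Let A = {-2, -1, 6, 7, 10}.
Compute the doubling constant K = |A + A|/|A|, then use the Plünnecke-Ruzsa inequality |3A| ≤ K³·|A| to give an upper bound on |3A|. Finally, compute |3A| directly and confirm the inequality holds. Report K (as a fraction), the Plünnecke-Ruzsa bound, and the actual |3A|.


|A| = 5.
Step 1: Compute A + A by enumerating all 25 pairs.
A + A = {-4, -3, -2, 4, 5, 6, 8, 9, 12, 13, 14, 16, 17, 20}, so |A + A| = 14.
Step 2: Doubling constant K = |A + A|/|A| = 14/5 = 14/5 ≈ 2.8000.
Step 3: Plünnecke-Ruzsa gives |3A| ≤ K³·|A| = (2.8000)³ · 5 ≈ 109.7600.
Step 4: Compute 3A = A + A + A directly by enumerating all triples (a,b,c) ∈ A³; |3A| = 28.
Step 5: Check 28 ≤ 109.7600? Yes ✓.

K = 14/5, Plünnecke-Ruzsa bound K³|A| ≈ 109.7600, |3A| = 28, inequality holds.


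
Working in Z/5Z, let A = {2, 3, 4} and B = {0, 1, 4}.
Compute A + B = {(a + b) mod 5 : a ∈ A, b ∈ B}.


Work in Z/5Z: reduce every sum a + b modulo 5.
Enumerate all 9 pairs:
a = 2: 2+0=2, 2+1=3, 2+4=1
a = 3: 3+0=3, 3+1=4, 3+4=2
a = 4: 4+0=4, 4+1=0, 4+4=3
Distinct residues collected: {0, 1, 2, 3, 4}
|A + B| = 5 (out of 5 total residues).

A + B = {0, 1, 2, 3, 4}


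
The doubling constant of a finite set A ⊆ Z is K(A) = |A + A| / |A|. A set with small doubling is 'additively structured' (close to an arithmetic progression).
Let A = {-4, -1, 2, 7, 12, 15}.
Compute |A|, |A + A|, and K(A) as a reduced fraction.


|A| = 6.
Compute A + A by enumerating all 36 pairs.
A + A = {-8, -5, -2, 1, 3, 4, 6, 8, 9, 11, 14, 17, 19, 22, 24, 27, 30}, so |A + A| = 17.
K = |A + A| / |A| = 17/6 (already in lowest terms) ≈ 2.8333.
Reference: AP of size 6 gives K = 11/6 ≈ 1.8333; a fully generic set of size 6 gives K ≈ 3.5000.

|A| = 6, |A + A| = 17, K = 17/6.


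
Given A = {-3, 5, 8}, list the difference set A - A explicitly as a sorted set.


A - A = {a - a' : a, a' ∈ A}.
Compute a - a' for each ordered pair (a, a'):
a = -3: -3--3=0, -3-5=-8, -3-8=-11
a = 5: 5--3=8, 5-5=0, 5-8=-3
a = 8: 8--3=11, 8-5=3, 8-8=0
Collecting distinct values (and noting 0 appears from a-a):
A - A = {-11, -8, -3, 0, 3, 8, 11}
|A - A| = 7

A - A = {-11, -8, -3, 0, 3, 8, 11}


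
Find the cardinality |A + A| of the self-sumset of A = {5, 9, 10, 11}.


A + A = {a + a' : a, a' ∈ A}; |A| = 4.
General bounds: 2|A| - 1 ≤ |A + A| ≤ |A|(|A|+1)/2, i.e. 7 ≤ |A + A| ≤ 10.
Lower bound 2|A|-1 is attained iff A is an arithmetic progression.
Enumerate sums a + a' for a ≤ a' (symmetric, so this suffices):
a = 5: 5+5=10, 5+9=14, 5+10=15, 5+11=16
a = 9: 9+9=18, 9+10=19, 9+11=20
a = 10: 10+10=20, 10+11=21
a = 11: 11+11=22
Distinct sums: {10, 14, 15, 16, 18, 19, 20, 21, 22}
|A + A| = 9

|A + A| = 9


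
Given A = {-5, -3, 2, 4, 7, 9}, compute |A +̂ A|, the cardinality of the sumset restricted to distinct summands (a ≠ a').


Restricted sumset: A +̂ A = {a + a' : a ∈ A, a' ∈ A, a ≠ a'}.
Equivalently, take A + A and drop any sum 2a that is achievable ONLY as a + a for a ∈ A (i.e. sums representable only with equal summands).
Enumerate pairs (a, a') with a < a' (symmetric, so each unordered pair gives one sum; this covers all a ≠ a'):
  -5 + -3 = -8
  -5 + 2 = -3
  -5 + 4 = -1
  -5 + 7 = 2
  -5 + 9 = 4
  -3 + 2 = -1
  -3 + 4 = 1
  -3 + 7 = 4
  -3 + 9 = 6
  2 + 4 = 6
  2 + 7 = 9
  2 + 9 = 11
  4 + 7 = 11
  4 + 9 = 13
  7 + 9 = 16
Collected distinct sums: {-8, -3, -1, 1, 2, 4, 6, 9, 11, 13, 16}
|A +̂ A| = 11
(Reference bound: |A +̂ A| ≥ 2|A| - 3 for |A| ≥ 2, with |A| = 6 giving ≥ 9.)

|A +̂ A| = 11


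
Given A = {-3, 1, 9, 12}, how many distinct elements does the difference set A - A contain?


A - A = {a - a' : a, a' ∈ A}; |A| = 4.
Bounds: 2|A|-1 ≤ |A - A| ≤ |A|² - |A| + 1, i.e. 7 ≤ |A - A| ≤ 13.
Note: 0 ∈ A - A always (from a - a). The set is symmetric: if d ∈ A - A then -d ∈ A - A.
Enumerate nonzero differences d = a - a' with a > a' (then include -d):
Positive differences: {3, 4, 8, 11, 12, 15}
Full difference set: {0} ∪ (positive diffs) ∪ (negative diffs).
|A - A| = 1 + 2·6 = 13 (matches direct enumeration: 13).

|A - A| = 13
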